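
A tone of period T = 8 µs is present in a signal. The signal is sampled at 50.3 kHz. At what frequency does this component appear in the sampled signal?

T = 8 µs → f = 1/T = 125 kHz.
125 kHz mod fs = 24.4 kHz.
24.4 kHz ≤ fs/2 = 25.15 kHz, appears at 24.4 kHz.

24.4 kHz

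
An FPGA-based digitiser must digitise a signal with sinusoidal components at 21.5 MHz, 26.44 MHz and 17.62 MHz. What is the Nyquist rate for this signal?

52.88 MHz

Highest-frequency component: 26.44 MHz.
Nyquist rate = 2 × 26.44 MHz = 52.88 MHz.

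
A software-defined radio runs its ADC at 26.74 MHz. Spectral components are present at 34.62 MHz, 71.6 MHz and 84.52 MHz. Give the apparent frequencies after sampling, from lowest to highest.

4.3 MHz, 7.88 MHz, 8.62 MHz

fs/2 = 13.37 MHz.
34.62 MHz mod fs = 7.88 MHz.
7.88 MHz ≤ fs/2 = 13.37 MHz, appears at 7.88 MHz.
71.6 MHz mod fs = 18.12 MHz.
18.12 MHz > fs/2 = 13.37 MHz, folds to fs − 18.12 MHz = 8.62 MHz.
84.52 MHz mod fs = 4.3 MHz.
4.3 MHz ≤ fs/2 = 13.37 MHz, appears at 4.3 MHz.
Distinct values: {4.3 MHz, 7.88 MHz, 8.62 MHz}.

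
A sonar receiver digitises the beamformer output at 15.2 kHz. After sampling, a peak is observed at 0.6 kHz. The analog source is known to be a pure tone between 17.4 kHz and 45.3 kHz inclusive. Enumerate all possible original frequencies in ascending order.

29.8 kHz, 31 kHz, 45 kHz

Frequencies that alias to 0.6 kHz are k·fs ± 0.6 kHz for integer k ≥ 0.
k=0: 0.6 kHz.
k=1: 14.6 kHz, 15.8 kHz.
k=2: 29.8 kHz, 31 kHz.
k=3: 45 kHz, 46.2 kHz.
k=4: 60.2 kHz, 61.4 kHz.
Within [17.4 kHz, 45.3 kHz]: 29.8 kHz, 31 kHz, 45 kHz.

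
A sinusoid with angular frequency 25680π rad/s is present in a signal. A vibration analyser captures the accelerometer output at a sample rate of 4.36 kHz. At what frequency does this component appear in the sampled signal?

0.24 kHz

ω = 25680π rad/s → f = ω/(2π) = 12840 Hz = 12.84 kHz.
12.84 kHz mod fs = 4.12 kHz.
4.12 kHz > fs/2 = 2.18 kHz, folds to fs − 4.12 kHz = 0.24 kHz.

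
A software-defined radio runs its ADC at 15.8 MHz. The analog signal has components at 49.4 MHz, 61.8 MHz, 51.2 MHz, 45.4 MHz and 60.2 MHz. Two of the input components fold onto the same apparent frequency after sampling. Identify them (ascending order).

fs/2 = 7.9 MHz.
49.4 MHz mod fs = 2 MHz.
2 MHz ≤ fs/2 = 7.9 MHz, appears at 2 MHz.
61.8 MHz mod fs = 14.4 MHz.
14.4 MHz > fs/2 = 7.9 MHz, folds to fs − 14.4 MHz = 1.4 MHz.
51.2 MHz mod fs = 3.8 MHz.
3.8 MHz ≤ fs/2 = 7.9 MHz, appears at 3.8 MHz.
45.4 MHz mod fs = 13.8 MHz.
13.8 MHz > fs/2 = 7.9 MHz, folds to fs − 13.8 MHz = 2 MHz.
60.2 MHz mod fs = 12.8 MHz.
12.8 MHz > fs/2 = 7.9 MHz, folds to fs − 12.8 MHz = 3 MHz.
45.4 MHz and 49.4 MHz both map to 2 MHz.

45.4 MHz, 49.4 MHz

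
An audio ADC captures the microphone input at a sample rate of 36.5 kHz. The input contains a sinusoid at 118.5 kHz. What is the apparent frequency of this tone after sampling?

9 kHz

118.5 kHz mod fs = 9 kHz.
9 kHz ≤ fs/2 = 18.25 kHz, appears at 9 kHz.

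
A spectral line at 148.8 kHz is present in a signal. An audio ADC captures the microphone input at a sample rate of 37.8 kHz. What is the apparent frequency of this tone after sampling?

148.8 kHz mod fs = 35.4 kHz.
35.4 kHz > fs/2 = 18.9 kHz, folds to fs − 35.4 kHz = 2.4 kHz.

2.4 kHz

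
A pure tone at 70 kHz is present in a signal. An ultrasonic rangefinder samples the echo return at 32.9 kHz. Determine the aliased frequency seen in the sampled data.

70 kHz mod fs = 4.2 kHz.
4.2 kHz ≤ fs/2 = 16.45 kHz, appears at 4.2 kHz.

4.2 kHz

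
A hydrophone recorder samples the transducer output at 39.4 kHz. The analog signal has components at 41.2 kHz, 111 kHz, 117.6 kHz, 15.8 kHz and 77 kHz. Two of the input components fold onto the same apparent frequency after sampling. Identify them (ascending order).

41.2 kHz, 77 kHz

fs/2 = 19.7 kHz.
41.2 kHz mod fs = 1.8 kHz.
1.8 kHz ≤ fs/2 = 19.7 kHz, appears at 1.8 kHz.
111 kHz mod fs = 32.2 kHz.
32.2 kHz > fs/2 = 19.7 kHz, folds to fs − 32.2 kHz = 7.2 kHz.
117.6 kHz mod fs = 38.8 kHz.
38.8 kHz > fs/2 = 19.7 kHz, folds to fs − 38.8 kHz = 0.6 kHz.
15.8 kHz ≤ fs/2 = 19.7 kHz, passes unchanged.
77 kHz mod fs = 37.6 kHz.
37.6 kHz > fs/2 = 19.7 kHz, folds to fs − 37.6 kHz = 1.8 kHz.
41.2 kHz and 77 kHz both map to 1.8 kHz.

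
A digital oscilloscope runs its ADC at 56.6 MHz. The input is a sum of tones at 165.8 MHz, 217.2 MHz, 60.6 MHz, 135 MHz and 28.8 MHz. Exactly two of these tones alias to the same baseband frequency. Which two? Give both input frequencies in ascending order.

fs/2 = 28.3 MHz.
165.8 MHz mod fs = 52.6 MHz.
52.6 MHz > fs/2 = 28.3 MHz, folds to fs − 52.6 MHz = 4 MHz.
217.2 MHz mod fs = 47.4 MHz.
47.4 MHz > fs/2 = 28.3 MHz, folds to fs − 47.4 MHz = 9.2 MHz.
60.6 MHz mod fs = 4 MHz.
4 MHz ≤ fs/2 = 28.3 MHz, appears at 4 MHz.
135 MHz mod fs = 21.8 MHz.
21.8 MHz ≤ fs/2 = 28.3 MHz, appears at 21.8 MHz.
28.8 MHz > fs/2 = 28.3 MHz, folds to fs − 28.8 MHz = 27.8 MHz.
60.6 MHz and 165.8 MHz both map to 4 MHz.

60.6 MHz, 165.8 MHz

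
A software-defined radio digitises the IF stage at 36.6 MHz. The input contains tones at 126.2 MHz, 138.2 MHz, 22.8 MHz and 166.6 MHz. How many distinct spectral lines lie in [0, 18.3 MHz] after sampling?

fs/2 = 18.3 MHz.
126.2 MHz mod fs = 16.4 MHz.
16.4 MHz ≤ fs/2 = 18.3 MHz, appears at 16.4 MHz.
138.2 MHz mod fs = 28.4 MHz.
28.4 MHz > fs/2 = 18.3 MHz, folds to fs − 28.4 MHz = 8.2 MHz.
22.8 MHz > fs/2 = 18.3 MHz, folds to fs − 22.8 MHz = 13.8 MHz.
166.6 MHz mod fs = 20.2 MHz.
20.2 MHz > fs/2 = 18.3 MHz, folds to fs − 20.2 MHz = 16.4 MHz.
Distinct values: {8.2 MHz, 13.8 MHz, 16.4 MHz} → 3.

3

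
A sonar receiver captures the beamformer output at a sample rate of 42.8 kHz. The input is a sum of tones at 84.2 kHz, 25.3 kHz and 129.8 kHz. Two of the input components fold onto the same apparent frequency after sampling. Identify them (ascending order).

fs/2 = 21.4 kHz.
84.2 kHz mod fs = 41.4 kHz.
41.4 kHz > fs/2 = 21.4 kHz, folds to fs − 41.4 kHz = 1.4 kHz.
25.3 kHz > fs/2 = 21.4 kHz, folds to fs − 25.3 kHz = 17.5 kHz.
129.8 kHz mod fs = 1.4 kHz.
1.4 kHz ≤ fs/2 = 21.4 kHz, appears at 1.4 kHz.
84.2 kHz and 129.8 kHz both map to 1.4 kHz.

84.2 kHz, 129.8 kHz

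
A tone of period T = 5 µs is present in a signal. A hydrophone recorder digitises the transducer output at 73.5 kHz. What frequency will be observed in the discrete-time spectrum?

T = 5 µs → f = 1/T = 200 kHz.
200 kHz mod fs = 53 kHz.
53 kHz > fs/2 = 36.75 kHz, folds to fs − 53 kHz = 20.5 kHz.

20.5 kHz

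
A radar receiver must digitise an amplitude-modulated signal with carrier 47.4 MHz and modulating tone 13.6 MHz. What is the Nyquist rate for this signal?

AM sidebands sit at fc ± fm = 33.8 MHz and 61 MHz.
Highest-frequency component: 61 MHz.
Nyquist rate = 2 × 61 MHz = 122 MHz.

122 MHz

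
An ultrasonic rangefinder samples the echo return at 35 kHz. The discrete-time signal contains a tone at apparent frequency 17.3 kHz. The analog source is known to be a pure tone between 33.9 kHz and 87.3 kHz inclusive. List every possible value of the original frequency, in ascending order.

Frequencies that alias to 17.3 kHz are k·fs ± 17.3 kHz for integer k ≥ 0.
k=0: 17.3 kHz.
k=1: 17.7 kHz, 52.3 kHz.
k=2: 52.7 kHz, 87.3 kHz.
k=3: 87.7 kHz, 122.3 kHz.
Within [33.9 kHz, 87.3 kHz]: 52.3 kHz, 52.7 kHz, 87.3 kHz.

52.3 kHz, 52.7 kHz, 87.3 kHz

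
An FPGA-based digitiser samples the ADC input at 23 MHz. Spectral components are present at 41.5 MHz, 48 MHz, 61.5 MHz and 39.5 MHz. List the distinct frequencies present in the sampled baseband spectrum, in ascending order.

fs/2 = 11.5 MHz.
41.5 MHz mod fs = 18.5 MHz.
18.5 MHz > fs/2 = 11.5 MHz, folds to fs − 18.5 MHz = 4.5 MHz.
48 MHz mod fs = 2 MHz.
2 MHz ≤ fs/2 = 11.5 MHz, appears at 2 MHz.
61.5 MHz mod fs = 15.5 MHz.
15.5 MHz > fs/2 = 11.5 MHz, folds to fs − 15.5 MHz = 7.5 MHz.
39.5 MHz mod fs = 16.5 MHz.
16.5 MHz > fs/2 = 11.5 MHz, folds to fs − 16.5 MHz = 6.5 MHz.
Distinct values: {2 MHz, 4.5 MHz, 6.5 MHz, 7.5 MHz}.

2 MHz, 4.5 MHz, 6.5 MHz, 7.5 MHz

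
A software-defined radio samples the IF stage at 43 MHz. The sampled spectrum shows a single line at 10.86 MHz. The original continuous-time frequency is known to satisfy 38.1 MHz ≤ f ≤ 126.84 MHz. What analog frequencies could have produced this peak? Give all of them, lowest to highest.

Frequencies that alias to 10.86 MHz are k·fs ± 10.86 MHz for integer k ≥ 0.
k=0: 10.86 MHz.
k=1: 32.14 MHz, 53.86 MHz.
k=2: 75.14 MHz, 96.86 MHz.
k=3: 118.14 MHz, 139.86 MHz.
k=4: 161.14 MHz, 182.86 MHz.
Within [38.1 MHz, 126.84 MHz]: 53.86 MHz, 75.14 MHz, 96.86 MHz, 118.14 MHz.

53.86 MHz, 75.14 MHz, 96.86 MHz, 118.14 MHz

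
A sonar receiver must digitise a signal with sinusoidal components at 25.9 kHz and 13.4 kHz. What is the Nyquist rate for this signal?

Highest-frequency component: 25.9 kHz.
Nyquist rate = 2 × 25.9 kHz = 51.8 kHz.

51.8 kHz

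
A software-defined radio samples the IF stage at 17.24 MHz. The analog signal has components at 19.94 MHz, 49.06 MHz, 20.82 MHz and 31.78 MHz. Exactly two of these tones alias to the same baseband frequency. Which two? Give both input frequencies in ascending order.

fs/2 = 8.62 MHz.
19.94 MHz mod fs = 2.7 MHz.
2.7 MHz ≤ fs/2 = 8.62 MHz, appears at 2.7 MHz.
49.06 MHz mod fs = 14.58 MHz.
14.58 MHz > fs/2 = 8.62 MHz, folds to fs − 14.58 MHz = 2.66 MHz.
20.82 MHz mod fs = 3.58 MHz.
3.58 MHz ≤ fs/2 = 8.62 MHz, appears at 3.58 MHz.
31.78 MHz mod fs = 14.54 MHz.
14.54 MHz > fs/2 = 8.62 MHz, folds to fs − 14.54 MHz = 2.7 MHz.
19.94 MHz and 31.78 MHz both map to 2.7 MHz.

19.94 MHz, 31.78 MHz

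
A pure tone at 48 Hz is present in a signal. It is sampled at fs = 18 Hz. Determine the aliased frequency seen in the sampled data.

6 Hz

48 Hz mod fs = 12 Hz.
12 Hz > fs/2 = 9 Hz, folds to fs − 12 Hz = 6 Hz.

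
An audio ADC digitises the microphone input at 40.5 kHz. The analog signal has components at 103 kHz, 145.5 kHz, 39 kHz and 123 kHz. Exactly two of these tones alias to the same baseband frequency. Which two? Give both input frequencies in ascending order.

fs/2 = 20.25 kHz.
103 kHz mod fs = 22 kHz.
22 kHz > fs/2 = 20.25 kHz, folds to fs − 22 kHz = 18.5 kHz.
145.5 kHz mod fs = 24 kHz.
24 kHz > fs/2 = 20.25 kHz, folds to fs − 24 kHz = 16.5 kHz.
39 kHz > fs/2 = 20.25 kHz, folds to fs − 39 kHz = 1.5 kHz.
123 kHz mod fs = 1.5 kHz.
1.5 kHz ≤ fs/2 = 20.25 kHz, appears at 1.5 kHz.
39 kHz and 123 kHz both map to 1.5 kHz.

39 kHz, 123 kHz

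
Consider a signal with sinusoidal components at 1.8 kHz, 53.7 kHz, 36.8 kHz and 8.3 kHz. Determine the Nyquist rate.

Highest-frequency component: 53.7 kHz.
Nyquist rate = 2 × 53.7 kHz = 107.4 kHz.

107.4 kHz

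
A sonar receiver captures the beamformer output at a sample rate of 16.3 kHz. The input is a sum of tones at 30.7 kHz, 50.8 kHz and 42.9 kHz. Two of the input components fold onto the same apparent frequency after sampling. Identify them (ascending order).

fs/2 = 8.15 kHz.
30.7 kHz mod fs = 14.4 kHz.
14.4 kHz > fs/2 = 8.15 kHz, folds to fs − 14.4 kHz = 1.9 kHz.
50.8 kHz mod fs = 1.9 kHz.
1.9 kHz ≤ fs/2 = 8.15 kHz, appears at 1.9 kHz.
42.9 kHz mod fs = 10.3 kHz.
10.3 kHz > fs/2 = 8.15 kHz, folds to fs − 10.3 kHz = 6 kHz.
30.7 kHz and 50.8 kHz both map to 1.9 kHz.

30.7 kHz, 50.8 kHz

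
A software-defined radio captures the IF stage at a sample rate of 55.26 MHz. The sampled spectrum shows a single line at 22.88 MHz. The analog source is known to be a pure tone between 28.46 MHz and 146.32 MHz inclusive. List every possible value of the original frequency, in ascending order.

32.38 MHz, 78.14 MHz, 87.64 MHz, 133.4 MHz, 142.9 MHz

Frequencies that alias to 22.88 MHz are k·fs ± 22.88 MHz for integer k ≥ 0.
k=0: 22.88 MHz.
k=1: 32.38 MHz, 78.14 MHz.
k=2: 87.64 MHz, 133.4 MHz.
k=3: 142.9 MHz, 188.66 MHz.
k=4: 198.16 MHz, 243.92 MHz.
Within [28.46 MHz, 146.32 MHz]: 32.38 MHz, 78.14 MHz, 87.64 MHz, 133.4 MHz, 142.9 MHz.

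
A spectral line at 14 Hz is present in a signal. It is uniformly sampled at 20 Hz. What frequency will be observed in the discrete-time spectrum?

14 Hz > fs/2 = 10 Hz, folds to fs − 14 Hz = 6 Hz.

6 Hz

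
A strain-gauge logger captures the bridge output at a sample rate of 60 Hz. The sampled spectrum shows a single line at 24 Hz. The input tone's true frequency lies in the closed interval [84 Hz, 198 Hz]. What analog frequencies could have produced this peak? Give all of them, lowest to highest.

84 Hz, 96 Hz, 144 Hz, 156 Hz

Frequencies that alias to 24 Hz are k·fs ± 24 Hz for integer k ≥ 0.
k=0: 24 Hz.
k=1: 36 Hz, 84 Hz.
k=2: 96 Hz, 144 Hz.
k=3: 156 Hz, 204 Hz.
k=4: 216 Hz, 264 Hz.
Within [84 Hz, 198 Hz]: 84 Hz, 96 Hz, 144 Hz, 156 Hz.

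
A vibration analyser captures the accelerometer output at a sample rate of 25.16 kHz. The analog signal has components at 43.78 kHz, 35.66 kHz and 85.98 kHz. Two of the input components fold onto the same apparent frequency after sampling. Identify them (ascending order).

35.66 kHz, 85.98 kHz

fs/2 = 12.58 kHz.
43.78 kHz mod fs = 18.62 kHz.
18.62 kHz > fs/2 = 12.58 kHz, folds to fs − 18.62 kHz = 6.54 kHz.
35.66 kHz mod fs = 10.5 kHz.
10.5 kHz ≤ fs/2 = 12.58 kHz, appears at 10.5 kHz.
85.98 kHz mod fs = 10.5 kHz.
10.5 kHz ≤ fs/2 = 12.58 kHz, appears at 10.5 kHz.
35.66 kHz and 85.98 kHz both map to 10.5 kHz.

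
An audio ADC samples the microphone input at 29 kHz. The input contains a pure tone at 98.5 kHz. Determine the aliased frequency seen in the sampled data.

98.5 kHz mod fs = 11.5 kHz.
11.5 kHz ≤ fs/2 = 14.5 kHz, appears at 11.5 kHz.

11.5 kHz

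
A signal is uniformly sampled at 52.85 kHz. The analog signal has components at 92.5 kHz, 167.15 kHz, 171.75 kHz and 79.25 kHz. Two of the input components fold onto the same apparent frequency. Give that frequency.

13.2 kHz

fs/2 = 26.425 kHz.
92.5 kHz mod fs = 39.65 kHz.
39.65 kHz > fs/2 = 26.425 kHz, folds to fs − 39.65 kHz = 13.2 kHz.
167.15 kHz mod fs = 8.6 kHz.
8.6 kHz ≤ fs/2 = 26.425 kHz, appears at 8.6 kHz.
171.75 kHz mod fs = 13.2 kHz.
13.2 kHz ≤ fs/2 = 26.425 kHz, appears at 13.2 kHz.
79.25 kHz mod fs = 26.4 kHz.
26.4 kHz ≤ fs/2 = 26.425 kHz, appears at 26.4 kHz.
92.5 kHz and 171.75 kHz both map to 13.2 kHz.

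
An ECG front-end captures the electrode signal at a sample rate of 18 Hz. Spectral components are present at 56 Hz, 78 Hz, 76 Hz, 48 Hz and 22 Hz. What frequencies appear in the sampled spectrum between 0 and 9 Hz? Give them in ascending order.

2 Hz, 4 Hz, 6 Hz

fs/2 = 9 Hz.
56 Hz mod fs = 2 Hz.
2 Hz ≤ fs/2 = 9 Hz, appears at 2 Hz.
78 Hz mod fs = 6 Hz.
6 Hz ≤ fs/2 = 9 Hz, appears at 6 Hz.
76 Hz mod fs = 4 Hz.
4 Hz ≤ fs/2 = 9 Hz, appears at 4 Hz.
48 Hz mod fs = 12 Hz.
12 Hz > fs/2 = 9 Hz, folds to fs − 12 Hz = 6 Hz.
22 Hz mod fs = 4 Hz.
4 Hz ≤ fs/2 = 9 Hz, appears at 4 Hz.
Distinct values: {2 Hz, 4 Hz, 6 Hz}.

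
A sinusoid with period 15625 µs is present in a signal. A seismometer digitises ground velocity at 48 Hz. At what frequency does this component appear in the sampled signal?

T = 15625 µs → f = 1/T = 64 Hz.
64 Hz mod fs = 16 Hz.
16 Hz ≤ fs/2 = 24 Hz, appears at 16 Hz.

16 Hz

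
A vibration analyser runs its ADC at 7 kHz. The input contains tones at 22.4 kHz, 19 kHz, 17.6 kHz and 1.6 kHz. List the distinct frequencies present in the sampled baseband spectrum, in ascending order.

fs/2 = 3.5 kHz.
22.4 kHz mod fs = 1.4 kHz.
1.4 kHz ≤ fs/2 = 3.5 kHz, appears at 1.4 kHz.
19 kHz mod fs = 5 kHz.
5 kHz > fs/2 = 3.5 kHz, folds to fs − 5 kHz = 2 kHz.
17.6 kHz mod fs = 3.6 kHz.
3.6 kHz > fs/2 = 3.5 kHz, folds to fs − 3.6 kHz = 3.4 kHz.
1.6 kHz ≤ fs/2 = 3.5 kHz, passes unchanged.
Distinct values: {1.4 kHz, 1.6 kHz, 2 kHz, 3.4 kHz}.

1.4 kHz, 1.6 kHz, 2 kHz, 3.4 kHz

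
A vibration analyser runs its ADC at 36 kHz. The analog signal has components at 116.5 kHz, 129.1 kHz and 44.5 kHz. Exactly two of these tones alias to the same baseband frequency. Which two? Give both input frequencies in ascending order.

44.5 kHz, 116.5 kHz

fs/2 = 18 kHz.
116.5 kHz mod fs = 8.5 kHz.
8.5 kHz ≤ fs/2 = 18 kHz, appears at 8.5 kHz.
129.1 kHz mod fs = 21.1 kHz.
21.1 kHz > fs/2 = 18 kHz, folds to fs − 21.1 kHz = 14.9 kHz.
44.5 kHz mod fs = 8.5 kHz.
8.5 kHz ≤ fs/2 = 18 kHz, appears at 8.5 kHz.
44.5 kHz and 116.5 kHz both map to 8.5 kHz.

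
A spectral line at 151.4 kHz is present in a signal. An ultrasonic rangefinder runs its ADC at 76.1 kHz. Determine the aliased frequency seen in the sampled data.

151.4 kHz mod fs = 75.3 kHz.
75.3 kHz > fs/2 = 38.05 kHz, folds to fs − 75.3 kHz = 0.8 kHz.

0.8 kHz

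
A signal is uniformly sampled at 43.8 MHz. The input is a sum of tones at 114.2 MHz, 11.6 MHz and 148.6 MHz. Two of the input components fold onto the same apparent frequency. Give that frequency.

17.2 MHz

fs/2 = 21.9 MHz.
114.2 MHz mod fs = 26.6 MHz.
26.6 MHz > fs/2 = 21.9 MHz, folds to fs − 26.6 MHz = 17.2 MHz.
11.6 MHz ≤ fs/2 = 21.9 MHz, passes unchanged.
148.6 MHz mod fs = 17.2 MHz.
17.2 MHz ≤ fs/2 = 21.9 MHz, appears at 17.2 MHz.
114.2 MHz and 148.6 MHz both map to 17.2 MHz.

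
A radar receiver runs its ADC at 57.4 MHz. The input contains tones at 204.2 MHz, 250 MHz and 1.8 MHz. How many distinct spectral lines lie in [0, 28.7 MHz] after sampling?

3

fs/2 = 28.7 MHz.
204.2 MHz mod fs = 32 MHz.
32 MHz > fs/2 = 28.7 MHz, folds to fs − 32 MHz = 25.4 MHz.
250 MHz mod fs = 20.4 MHz.
20.4 MHz ≤ fs/2 = 28.7 MHz, appears at 20.4 MHz.
1.8 MHz ≤ fs/2 = 28.7 MHz, passes unchanged.
Distinct values: {1.8 MHz, 20.4 MHz, 25.4 MHz} → 3.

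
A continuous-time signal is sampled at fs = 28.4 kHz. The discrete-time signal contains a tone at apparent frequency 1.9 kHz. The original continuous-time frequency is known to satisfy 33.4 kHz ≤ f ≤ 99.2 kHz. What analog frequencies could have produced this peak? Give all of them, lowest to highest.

Frequencies that alias to 1.9 kHz are k·fs ± 1.9 kHz for integer k ≥ 0.
k=0: 1.9 kHz.
k=1: 26.5 kHz, 30.3 kHz.
k=2: 54.9 kHz, 58.7 kHz.
k=3: 83.3 kHz, 87.1 kHz.
k=4: 111.7 kHz, 115.5 kHz.
Within [33.4 kHz, 99.2 kHz]: 54.9 kHz, 58.7 kHz, 83.3 kHz, 87.1 kHz.

54.9 kHz, 58.7 kHz, 83.3 kHz, 87.1 kHz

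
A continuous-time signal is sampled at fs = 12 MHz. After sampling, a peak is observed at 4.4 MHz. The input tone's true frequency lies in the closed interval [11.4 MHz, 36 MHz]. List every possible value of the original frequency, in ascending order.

Frequencies that alias to 4.4 MHz are k·fs ± 4.4 MHz for integer k ≥ 0.
k=0: 4.4 MHz.
k=1: 7.6 MHz, 16.4 MHz.
k=2: 19.6 MHz, 28.4 MHz.
k=3: 31.6 MHz, 40.4 MHz.
k=4: 43.6 MHz, 52.4 MHz.
Within [11.4 MHz, 36 MHz]: 16.4 MHz, 19.6 MHz, 28.4 MHz, 31.6 MHz.

16.4 MHz, 19.6 MHz, 28.4 MHz, 31.6 MHz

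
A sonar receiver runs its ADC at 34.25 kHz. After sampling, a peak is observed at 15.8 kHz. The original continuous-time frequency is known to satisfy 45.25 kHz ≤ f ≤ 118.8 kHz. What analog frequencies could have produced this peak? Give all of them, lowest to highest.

Frequencies that alias to 15.8 kHz are k·fs ± 15.8 kHz for integer k ≥ 0.
k=0: 15.8 kHz.
k=1: 18.45 kHz, 50.05 kHz.
k=2: 52.7 kHz, 84.3 kHz.
k=3: 86.95 kHz, 118.55 kHz.
k=4: 121.2 kHz, 152.8 kHz.
Within [45.25 kHz, 118.8 kHz]: 50.05 kHz, 52.7 kHz, 84.3 kHz, 86.95 kHz, 118.55 kHz.

50.05 kHz, 52.7 kHz, 84.3 kHz, 86.95 kHz, 118.55 kHz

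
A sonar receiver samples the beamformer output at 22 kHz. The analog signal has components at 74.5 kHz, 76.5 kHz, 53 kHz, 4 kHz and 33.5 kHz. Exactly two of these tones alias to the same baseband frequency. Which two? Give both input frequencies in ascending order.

33.5 kHz, 76.5 kHz

fs/2 = 11 kHz.
74.5 kHz mod fs = 8.5 kHz.
8.5 kHz ≤ fs/2 = 11 kHz, appears at 8.5 kHz.
76.5 kHz mod fs = 10.5 kHz.
10.5 kHz ≤ fs/2 = 11 kHz, appears at 10.5 kHz.
53 kHz mod fs = 9 kHz.
9 kHz ≤ fs/2 = 11 kHz, appears at 9 kHz.
4 kHz ≤ fs/2 = 11 kHz, passes unchanged.
33.5 kHz mod fs = 11.5 kHz.
11.5 kHz > fs/2 = 11 kHz, folds to fs − 11.5 kHz = 10.5 kHz.
33.5 kHz and 76.5 kHz both map to 10.5 kHz.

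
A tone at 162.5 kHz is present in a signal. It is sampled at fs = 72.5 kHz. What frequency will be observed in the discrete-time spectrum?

162.5 kHz mod fs = 17.5 kHz.
17.5 kHz ≤ fs/2 = 36.25 kHz, appears at 17.5 kHz.

17.5 kHz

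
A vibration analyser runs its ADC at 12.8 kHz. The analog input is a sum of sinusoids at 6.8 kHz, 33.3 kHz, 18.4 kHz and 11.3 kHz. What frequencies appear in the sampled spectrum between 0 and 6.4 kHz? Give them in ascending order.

fs/2 = 6.4 kHz.
6.8 kHz > fs/2 = 6.4 kHz, folds to fs − 6.8 kHz = 6 kHz.
33.3 kHz mod fs = 7.7 kHz.
7.7 kHz > fs/2 = 6.4 kHz, folds to fs − 7.7 kHz = 5.1 kHz.
18.4 kHz mod fs = 5.6 kHz.
5.6 kHz ≤ fs/2 = 6.4 kHz, appears at 5.6 kHz.
11.3 kHz > fs/2 = 6.4 kHz, folds to fs − 11.3 kHz = 1.5 kHz.
Distinct values: {1.5 kHz, 5.1 kHz, 5.6 kHz, 6 kHz}.

1.5 kHz, 5.1 kHz, 5.6 kHz, 6 kHz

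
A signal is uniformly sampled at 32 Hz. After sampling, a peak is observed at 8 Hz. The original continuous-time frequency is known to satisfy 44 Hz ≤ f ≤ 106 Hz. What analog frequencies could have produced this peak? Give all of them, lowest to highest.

56 Hz, 72 Hz, 88 Hz, 104 Hz

Frequencies that alias to 8 Hz are k·fs ± 8 Hz for integer k ≥ 0.
k=0: 8 Hz.
k=1: 24 Hz, 40 Hz.
k=2: 56 Hz, 72 Hz.
k=3: 88 Hz, 104 Hz.
k=4: 120 Hz, 136 Hz.
Within [44 Hz, 106 Hz]: 56 Hz, 72 Hz, 88 Hz, 104 Hz.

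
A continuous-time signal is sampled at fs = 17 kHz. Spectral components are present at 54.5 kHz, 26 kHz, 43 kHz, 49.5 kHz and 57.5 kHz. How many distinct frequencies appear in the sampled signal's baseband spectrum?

fs/2 = 8.5 kHz.
54.5 kHz mod fs = 3.5 kHz.
3.5 kHz ≤ fs/2 = 8.5 kHz, appears at 3.5 kHz.
26 kHz mod fs = 9 kHz.
9 kHz > fs/2 = 8.5 kHz, folds to fs − 9 kHz = 8 kHz.
43 kHz mod fs = 9 kHz.
9 kHz > fs/2 = 8.5 kHz, folds to fs − 9 kHz = 8 kHz.
49.5 kHz mod fs = 15.5 kHz.
15.5 kHz > fs/2 = 8.5 kHz, folds to fs − 15.5 kHz = 1.5 kHz.
57.5 kHz mod fs = 6.5 kHz.
6.5 kHz ≤ fs/2 = 8.5 kHz, appears at 6.5 kHz.
Distinct values: {1.5 kHz, 3.5 kHz, 6.5 kHz, 8 kHz} → 4.

4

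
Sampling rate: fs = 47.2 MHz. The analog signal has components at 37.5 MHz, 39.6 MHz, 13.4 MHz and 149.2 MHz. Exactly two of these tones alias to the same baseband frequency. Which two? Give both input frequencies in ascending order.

fs/2 = 23.6 MHz.
37.5 MHz > fs/2 = 23.6 MHz, folds to fs − 37.5 MHz = 9.7 MHz.
39.6 MHz > fs/2 = 23.6 MHz, folds to fs − 39.6 MHz = 7.6 MHz.
13.4 MHz ≤ fs/2 = 23.6 MHz, passes unchanged.
149.2 MHz mod fs = 7.6 MHz.
7.6 MHz ≤ fs/2 = 23.6 MHz, appears at 7.6 MHz.
39.6 MHz and 149.2 MHz both map to 7.6 MHz.

39.6 MHz, 149.2 MHz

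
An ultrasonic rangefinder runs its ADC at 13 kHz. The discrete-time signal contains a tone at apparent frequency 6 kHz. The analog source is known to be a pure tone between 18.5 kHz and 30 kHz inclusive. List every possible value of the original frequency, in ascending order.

Frequencies that alias to 6 kHz are k·fs ± 6 kHz for integer k ≥ 0.
k=0: 6 kHz.
k=1: 7 kHz, 19 kHz.
k=2: 20 kHz, 32 kHz.
k=3: 33 kHz, 45 kHz.
Within [18.5 kHz, 30 kHz]: 19 kHz, 20 kHz.

19 kHz, 20 kHz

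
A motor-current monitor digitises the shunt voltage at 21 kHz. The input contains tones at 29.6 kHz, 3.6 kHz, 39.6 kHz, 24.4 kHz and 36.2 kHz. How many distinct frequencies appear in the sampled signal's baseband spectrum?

5

fs/2 = 10.5 kHz.
29.6 kHz mod fs = 8.6 kHz.
8.6 kHz ≤ fs/2 = 10.5 kHz, appears at 8.6 kHz.
3.6 kHz ≤ fs/2 = 10.5 kHz, passes unchanged.
39.6 kHz mod fs = 18.6 kHz.
18.6 kHz > fs/2 = 10.5 kHz, folds to fs − 18.6 kHz = 2.4 kHz.
24.4 kHz mod fs = 3.4 kHz.
3.4 kHz ≤ fs/2 = 10.5 kHz, appears at 3.4 kHz.
36.2 kHz mod fs = 15.2 kHz.
15.2 kHz > fs/2 = 10.5 kHz, folds to fs − 15.2 kHz = 5.8 kHz.
Distinct values: {2.4 kHz, 3.4 kHz, 3.6 kHz, 5.8 kHz, 8.6 kHz} → 5.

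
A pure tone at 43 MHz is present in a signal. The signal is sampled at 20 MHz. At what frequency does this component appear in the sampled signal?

3 MHz

43 MHz mod fs = 3 MHz.
3 MHz ≤ fs/2 = 10 MHz, appears at 3 MHz.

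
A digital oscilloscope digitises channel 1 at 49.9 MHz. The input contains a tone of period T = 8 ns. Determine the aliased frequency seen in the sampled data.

T = 8 ns → f = 1/T = 125 MHz.
125 MHz mod fs = 25.2 MHz.
25.2 MHz > fs/2 = 24.95 MHz, folds to fs − 25.2 MHz = 24.7 MHz.

24.7 MHz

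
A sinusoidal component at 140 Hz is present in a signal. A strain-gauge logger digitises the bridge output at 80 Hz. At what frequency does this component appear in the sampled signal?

20 Hz

140 Hz mod fs = 60 Hz.
60 Hz > fs/2 = 40 Hz, folds to fs − 60 Hz = 20 Hz.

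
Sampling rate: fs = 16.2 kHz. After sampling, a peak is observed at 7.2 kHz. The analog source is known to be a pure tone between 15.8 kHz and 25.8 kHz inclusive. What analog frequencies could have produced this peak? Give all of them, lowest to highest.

23.4 kHz, 25.2 kHz

Frequencies that alias to 7.2 kHz are k·fs ± 7.2 kHz for integer k ≥ 0.
k=0: 7.2 kHz.
k=1: 9 kHz, 23.4 kHz.
k=2: 25.2 kHz, 39.6 kHz.
k=3: 41.4 kHz, 55.8 kHz.
Within [15.8 kHz, 25.8 kHz]: 23.4 kHz, 25.2 kHz.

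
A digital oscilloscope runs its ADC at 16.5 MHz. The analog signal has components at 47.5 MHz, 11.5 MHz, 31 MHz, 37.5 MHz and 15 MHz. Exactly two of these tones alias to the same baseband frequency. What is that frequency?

2 MHz

fs/2 = 8.25 MHz.
47.5 MHz mod fs = 14.5 MHz.
14.5 MHz > fs/2 = 8.25 MHz, folds to fs − 14.5 MHz = 2 MHz.
11.5 MHz > fs/2 = 8.25 MHz, folds to fs − 11.5 MHz = 5 MHz.
31 MHz mod fs = 14.5 MHz.
14.5 MHz > fs/2 = 8.25 MHz, folds to fs − 14.5 MHz = 2 MHz.
37.5 MHz mod fs = 4.5 MHz.
4.5 MHz ≤ fs/2 = 8.25 MHz, appears at 4.5 MHz.
15 MHz > fs/2 = 8.25 MHz, folds to fs − 15 MHz = 1.5 MHz.
31 MHz and 47.5 MHz both map to 2 MHz.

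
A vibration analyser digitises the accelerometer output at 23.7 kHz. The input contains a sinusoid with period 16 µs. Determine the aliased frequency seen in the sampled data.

8.6 kHz

T = 16 µs → f = 1/T = 62.5 kHz.
62.5 kHz mod fs = 15.1 kHz.
15.1 kHz > fs/2 = 11.85 kHz, folds to fs − 15.1 kHz = 8.6 kHz.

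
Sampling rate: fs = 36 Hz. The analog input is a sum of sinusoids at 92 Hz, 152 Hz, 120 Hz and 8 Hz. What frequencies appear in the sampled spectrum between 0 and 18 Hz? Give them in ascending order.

8 Hz, 12 Hz, 16 Hz

fs/2 = 18 Hz.
92 Hz mod fs = 20 Hz.
20 Hz > fs/2 = 18 Hz, folds to fs − 20 Hz = 16 Hz.
152 Hz mod fs = 8 Hz.
8 Hz ≤ fs/2 = 18 Hz, appears at 8 Hz.
120 Hz mod fs = 12 Hz.
12 Hz ≤ fs/2 = 18 Hz, appears at 12 Hz.
8 Hz ≤ fs/2 = 18 Hz, passes unchanged.
Distinct values: {8 Hz, 12 Hz, 16 Hz}.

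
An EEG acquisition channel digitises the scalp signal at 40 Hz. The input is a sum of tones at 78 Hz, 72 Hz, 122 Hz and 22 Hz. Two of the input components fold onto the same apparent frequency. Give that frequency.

fs/2 = 20 Hz.
78 Hz mod fs = 38 Hz.
38 Hz > fs/2 = 20 Hz, folds to fs − 38 Hz = 2 Hz.
72 Hz mod fs = 32 Hz.
32 Hz > fs/2 = 20 Hz, folds to fs − 32 Hz = 8 Hz.
122 Hz mod fs = 2 Hz.
2 Hz ≤ fs/2 = 20 Hz, appears at 2 Hz.
22 Hz > fs/2 = 20 Hz, folds to fs − 22 Hz = 18 Hz.
78 Hz and 122 Hz both map to 2 Hz.

2 Hz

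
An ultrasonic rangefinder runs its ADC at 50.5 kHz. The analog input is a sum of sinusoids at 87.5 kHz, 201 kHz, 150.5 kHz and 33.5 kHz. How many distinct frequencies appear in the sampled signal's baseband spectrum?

3

fs/2 = 25.25 kHz.
87.5 kHz mod fs = 37 kHz.
37 kHz > fs/2 = 25.25 kHz, folds to fs − 37 kHz = 13.5 kHz.
201 kHz mod fs = 49.5 kHz.
49.5 kHz > fs/2 = 25.25 kHz, folds to fs − 49.5 kHz = 1 kHz.
150.5 kHz mod fs = 49.5 kHz.
49.5 kHz > fs/2 = 25.25 kHz, folds to fs − 49.5 kHz = 1 kHz.
33.5 kHz > fs/2 = 25.25 kHz, folds to fs − 33.5 kHz = 17 kHz.
Distinct values: {1 kHz, 13.5 kHz, 17 kHz} → 3.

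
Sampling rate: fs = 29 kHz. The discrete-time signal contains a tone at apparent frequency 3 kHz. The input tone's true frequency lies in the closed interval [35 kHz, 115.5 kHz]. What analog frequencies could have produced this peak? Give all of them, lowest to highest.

55 kHz, 61 kHz, 84 kHz, 90 kHz, 113 kHz

Frequencies that alias to 3 kHz are k·fs ± 3 kHz for integer k ≥ 0.
k=0: 3 kHz.
k=1: 26 kHz, 32 kHz.
k=2: 55 kHz, 61 kHz.
k=3: 84 kHz, 90 kHz.
k=4: 113 kHz, 119 kHz.
k=5: 142 kHz, 148 kHz.
Within [35 kHz, 115.5 kHz]: 55 kHz, 61 kHz, 84 kHz, 90 kHz, 113 kHz.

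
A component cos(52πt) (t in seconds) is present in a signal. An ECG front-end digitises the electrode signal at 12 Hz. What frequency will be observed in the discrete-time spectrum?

2 Hz

ω = 52π rad/s → f = ω/(2π) = 26 Hz.
26 Hz mod fs = 2 Hz.
2 Hz ≤ fs/2 = 6 Hz, appears at 2 Hz.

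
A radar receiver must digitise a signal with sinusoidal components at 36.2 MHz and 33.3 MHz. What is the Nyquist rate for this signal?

Highest-frequency component: 36.2 MHz.
Nyquist rate = 2 × 36.2 MHz = 72.4 MHz.

72.4 MHz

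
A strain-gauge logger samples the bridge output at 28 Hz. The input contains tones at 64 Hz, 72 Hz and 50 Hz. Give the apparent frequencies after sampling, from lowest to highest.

fs/2 = 14 Hz.
64 Hz mod fs = 8 Hz.
8 Hz ≤ fs/2 = 14 Hz, appears at 8 Hz.
72 Hz mod fs = 16 Hz.
16 Hz > fs/2 = 14 Hz, folds to fs − 16 Hz = 12 Hz.
50 Hz mod fs = 22 Hz.
22 Hz > fs/2 = 14 Hz, folds to fs − 22 Hz = 6 Hz.
Distinct values: {6 Hz, 8 Hz, 12 Hz}.

6 Hz, 8 Hz, 12 Hz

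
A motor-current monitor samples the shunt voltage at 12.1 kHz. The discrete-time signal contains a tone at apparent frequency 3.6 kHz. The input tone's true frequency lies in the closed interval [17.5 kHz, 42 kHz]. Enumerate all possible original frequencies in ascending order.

20.6 kHz, 27.8 kHz, 32.7 kHz, 39.9 kHz

Frequencies that alias to 3.6 kHz are k·fs ± 3.6 kHz for integer k ≥ 0.
k=0: 3.6 kHz.
k=1: 8.5 kHz, 15.7 kHz.
k=2: 20.6 kHz, 27.8 kHz.
k=3: 32.7 kHz, 39.9 kHz.
k=4: 44.8 kHz, 52 kHz.
Within [17.5 kHz, 42 kHz]: 20.6 kHz, 27.8 kHz, 32.7 kHz, 39.9 kHz.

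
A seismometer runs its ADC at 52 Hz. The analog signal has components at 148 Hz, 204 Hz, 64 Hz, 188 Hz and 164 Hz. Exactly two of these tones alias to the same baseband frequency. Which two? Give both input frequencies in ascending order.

fs/2 = 26 Hz.
148 Hz mod fs = 44 Hz.
44 Hz > fs/2 = 26 Hz, folds to fs − 44 Hz = 8 Hz.
204 Hz mod fs = 48 Hz.
48 Hz > fs/2 = 26 Hz, folds to fs − 48 Hz = 4 Hz.
64 Hz mod fs = 12 Hz.
12 Hz ≤ fs/2 = 26 Hz, appears at 12 Hz.
188 Hz mod fs = 32 Hz.
32 Hz > fs/2 = 26 Hz, folds to fs − 32 Hz = 20 Hz.
164 Hz mod fs = 8 Hz.
8 Hz ≤ fs/2 = 26 Hz, appears at 8 Hz.
148 Hz and 164 Hz both map to 8 Hz.

148 Hz, 164 Hz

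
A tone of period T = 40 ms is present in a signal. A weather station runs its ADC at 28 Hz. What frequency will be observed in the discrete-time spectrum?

T = 40 ms → f = 1/T = 25 Hz.
25 Hz > fs/2 = 14 Hz, folds to fs − 25 Hz = 3 Hz.

3 Hz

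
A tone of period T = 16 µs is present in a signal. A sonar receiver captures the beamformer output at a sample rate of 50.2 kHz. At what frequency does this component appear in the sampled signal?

12.3 kHz

T = 16 µs → f = 1/T = 62.5 kHz.
62.5 kHz mod fs = 12.3 kHz.
12.3 kHz ≤ fs/2 = 25.1 kHz, appears at 12.3 kHz.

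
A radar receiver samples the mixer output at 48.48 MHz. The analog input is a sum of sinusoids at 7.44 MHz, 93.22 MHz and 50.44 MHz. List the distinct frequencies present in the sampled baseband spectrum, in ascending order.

fs/2 = 24.24 MHz.
7.44 MHz ≤ fs/2 = 24.24 MHz, passes unchanged.
93.22 MHz mod fs = 44.74 MHz.
44.74 MHz > fs/2 = 24.24 MHz, folds to fs − 44.74 MHz = 3.74 MHz.
50.44 MHz mod fs = 1.96 MHz.
1.96 MHz ≤ fs/2 = 24.24 MHz, appears at 1.96 MHz.
Distinct values: {1.96 MHz, 3.74 MHz, 7.44 MHz}.

1.96 MHz, 3.74 MHz, 7.44 MHz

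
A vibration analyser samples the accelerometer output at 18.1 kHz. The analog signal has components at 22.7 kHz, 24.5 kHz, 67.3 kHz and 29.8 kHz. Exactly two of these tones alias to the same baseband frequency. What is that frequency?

fs/2 = 9.05 kHz.
22.7 kHz mod fs = 4.6 kHz.
4.6 kHz ≤ fs/2 = 9.05 kHz, appears at 4.6 kHz.
24.5 kHz mod fs = 6.4 kHz.
6.4 kHz ≤ fs/2 = 9.05 kHz, appears at 6.4 kHz.
67.3 kHz mod fs = 13 kHz.
13 kHz > fs/2 = 9.05 kHz, folds to fs − 13 kHz = 5.1 kHz.
29.8 kHz mod fs = 11.7 kHz.
11.7 kHz > fs/2 = 9.05 kHz, folds to fs − 11.7 kHz = 6.4 kHz.
24.5 kHz and 29.8 kHz both map to 6.4 kHz.

6.4 kHz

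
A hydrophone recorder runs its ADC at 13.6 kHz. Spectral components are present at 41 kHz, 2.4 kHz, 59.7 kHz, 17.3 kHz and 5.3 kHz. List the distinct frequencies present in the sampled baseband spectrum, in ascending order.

0.2 kHz, 2.4 kHz, 3.7 kHz, 5.3 kHz

fs/2 = 6.8 kHz.
41 kHz mod fs = 0.2 kHz.
0.2 kHz ≤ fs/2 = 6.8 kHz, appears at 0.2 kHz.
2.4 kHz ≤ fs/2 = 6.8 kHz, passes unchanged.
59.7 kHz mod fs = 5.3 kHz.
5.3 kHz ≤ fs/2 = 6.8 kHz, appears at 5.3 kHz.
17.3 kHz mod fs = 3.7 kHz.
3.7 kHz ≤ fs/2 = 6.8 kHz, appears at 3.7 kHz.
5.3 kHz ≤ fs/2 = 6.8 kHz, passes unchanged.
Distinct values: {0.2 kHz, 2.4 kHz, 3.7 kHz, 5.3 kHz}.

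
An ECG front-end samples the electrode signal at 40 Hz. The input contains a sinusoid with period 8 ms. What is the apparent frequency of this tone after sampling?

5 Hz

T = 8 ms → f = 1/T = 125 Hz.
125 Hz mod fs = 5 Hz.
5 Hz ≤ fs/2 = 20 Hz, appears at 5 Hz.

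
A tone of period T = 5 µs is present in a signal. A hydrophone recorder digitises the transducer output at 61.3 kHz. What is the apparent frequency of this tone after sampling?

16.1 kHz

T = 5 µs → f = 1/T = 200 kHz.
200 kHz mod fs = 16.1 kHz.
16.1 kHz ≤ fs/2 = 30.65 kHz, appears at 16.1 kHz.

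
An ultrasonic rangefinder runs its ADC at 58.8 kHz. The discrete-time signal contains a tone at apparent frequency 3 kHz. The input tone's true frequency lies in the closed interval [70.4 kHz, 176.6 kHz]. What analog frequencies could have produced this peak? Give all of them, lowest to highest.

114.6 kHz, 120.6 kHz, 173.4 kHz

Frequencies that alias to 3 kHz are k·fs ± 3 kHz for integer k ≥ 0.
k=0: 3 kHz.
k=1: 55.8 kHz, 61.8 kHz.
k=2: 114.6 kHz, 120.6 kHz.
k=3: 173.4 kHz, 179.4 kHz.
k=4: 232.2 kHz, 238.2 kHz.
Within [70.4 kHz, 176.6 kHz]: 114.6 kHz, 120.6 kHz, 173.4 kHz.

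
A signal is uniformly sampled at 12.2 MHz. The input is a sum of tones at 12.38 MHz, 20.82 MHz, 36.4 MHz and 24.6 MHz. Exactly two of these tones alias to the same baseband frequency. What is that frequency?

fs/2 = 6.1 MHz.
12.38 MHz mod fs = 0.18 MHz.
0.18 MHz ≤ fs/2 = 6.1 MHz, appears at 0.18 MHz.
20.82 MHz mod fs = 8.62 MHz.
8.62 MHz > fs/2 = 6.1 MHz, folds to fs − 8.62 MHz = 3.58 MHz.
36.4 MHz mod fs = 12 MHz.
12 MHz > fs/2 = 6.1 MHz, folds to fs − 12 MHz = 0.2 MHz.
24.6 MHz mod fs = 0.2 MHz.
0.2 MHz ≤ fs/2 = 6.1 MHz, appears at 0.2 MHz.
24.6 MHz and 36.4 MHz both map to 0.2 MHz.

0.2 MHz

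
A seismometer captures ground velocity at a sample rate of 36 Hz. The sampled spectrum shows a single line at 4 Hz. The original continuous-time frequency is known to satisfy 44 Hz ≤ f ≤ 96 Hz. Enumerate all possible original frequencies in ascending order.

68 Hz, 76 Hz

Frequencies that alias to 4 Hz are k·fs ± 4 Hz for integer k ≥ 0.
k=0: 4 Hz.
k=1: 32 Hz, 40 Hz.
k=2: 68 Hz, 76 Hz.
k=3: 104 Hz, 112 Hz.
Within [44 Hz, 96 Hz]: 68 Hz, 76 Hz.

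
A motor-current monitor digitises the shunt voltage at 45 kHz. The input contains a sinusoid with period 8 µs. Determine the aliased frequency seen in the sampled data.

T = 8 µs → f = 1/T = 125 kHz.
125 kHz mod fs = 35 kHz.
35 kHz > fs/2 = 22.5 kHz, folds to fs − 35 kHz = 10 kHz.

10 kHz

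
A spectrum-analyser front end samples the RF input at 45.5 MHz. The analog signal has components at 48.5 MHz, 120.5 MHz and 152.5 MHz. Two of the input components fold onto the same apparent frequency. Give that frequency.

fs/2 = 22.75 MHz.
48.5 MHz mod fs = 3 MHz.
3 MHz ≤ fs/2 = 22.75 MHz, appears at 3 MHz.
120.5 MHz mod fs = 29.5 MHz.
29.5 MHz > fs/2 = 22.75 MHz, folds to fs − 29.5 MHz = 16 MHz.
152.5 MHz mod fs = 16 MHz.
16 MHz ≤ fs/2 = 22.75 MHz, appears at 16 MHz.
120.5 MHz and 152.5 MHz both map to 16 MHz.

16 MHz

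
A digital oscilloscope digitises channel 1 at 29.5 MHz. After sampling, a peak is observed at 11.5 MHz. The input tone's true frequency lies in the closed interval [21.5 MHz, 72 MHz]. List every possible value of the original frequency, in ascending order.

41 MHz, 47.5 MHz, 70.5 MHz

Frequencies that alias to 11.5 MHz are k·fs ± 11.5 MHz for integer k ≥ 0.
k=0: 11.5 MHz.
k=1: 18 MHz, 41 MHz.
k=2: 47.5 MHz, 70.5 MHz.
k=3: 77 MHz, 100 MHz.
Within [21.5 MHz, 72 MHz]: 41 MHz, 47.5 MHz, 70.5 MHz.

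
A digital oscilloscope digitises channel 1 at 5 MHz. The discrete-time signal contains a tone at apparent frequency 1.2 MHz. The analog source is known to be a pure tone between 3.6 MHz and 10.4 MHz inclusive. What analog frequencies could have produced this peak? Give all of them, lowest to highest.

3.8 MHz, 6.2 MHz, 8.8 MHz

Frequencies that alias to 1.2 MHz are k·fs ± 1.2 MHz for integer k ≥ 0.
k=0: 1.2 MHz.
k=1: 3.8 MHz, 6.2 MHz.
k=2: 8.8 MHz, 11.2 MHz.
k=3: 13.8 MHz, 16.2 MHz.
Within [3.6 MHz, 10.4 MHz]: 3.8 MHz, 6.2 MHz, 8.8 MHz.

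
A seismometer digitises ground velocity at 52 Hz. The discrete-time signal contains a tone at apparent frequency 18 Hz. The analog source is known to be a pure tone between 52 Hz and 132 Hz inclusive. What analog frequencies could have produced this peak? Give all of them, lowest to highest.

Frequencies that alias to 18 Hz are k·fs ± 18 Hz for integer k ≥ 0.
k=0: 18 Hz.
k=1: 34 Hz, 70 Hz.
k=2: 86 Hz, 122 Hz.
k=3: 138 Hz, 174 Hz.
Within [52 Hz, 132 Hz]: 70 Hz, 86 Hz, 122 Hz.

70 Hz, 86 Hz, 122 Hz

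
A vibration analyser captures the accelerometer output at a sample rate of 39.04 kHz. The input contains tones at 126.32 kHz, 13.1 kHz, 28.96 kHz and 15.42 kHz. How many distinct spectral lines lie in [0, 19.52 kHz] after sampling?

fs/2 = 19.52 kHz.
126.32 kHz mod fs = 9.2 kHz.
9.2 kHz ≤ fs/2 = 19.52 kHz, appears at 9.2 kHz.
13.1 kHz ≤ fs/2 = 19.52 kHz, passes unchanged.
28.96 kHz > fs/2 = 19.52 kHz, folds to fs − 28.96 kHz = 10.08 kHz.
15.42 kHz ≤ fs/2 = 19.52 kHz, passes unchanged.
Distinct values: {9.2 kHz, 10.08 kHz, 13.1 kHz, 15.42 kHz} → 4.

4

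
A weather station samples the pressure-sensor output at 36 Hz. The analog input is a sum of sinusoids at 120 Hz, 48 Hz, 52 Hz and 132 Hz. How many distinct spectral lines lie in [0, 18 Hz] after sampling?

fs/2 = 18 Hz.
120 Hz mod fs = 12 Hz.
12 Hz ≤ fs/2 = 18 Hz, appears at 12 Hz.
48 Hz mod fs = 12 Hz.
12 Hz ≤ fs/2 = 18 Hz, appears at 12 Hz.
52 Hz mod fs = 16 Hz.
16 Hz ≤ fs/2 = 18 Hz, appears at 16 Hz.
132 Hz mod fs = 24 Hz.
24 Hz > fs/2 = 18 Hz, folds to fs − 24 Hz = 12 Hz.
Distinct values: {12 Hz, 16 Hz} → 2.

2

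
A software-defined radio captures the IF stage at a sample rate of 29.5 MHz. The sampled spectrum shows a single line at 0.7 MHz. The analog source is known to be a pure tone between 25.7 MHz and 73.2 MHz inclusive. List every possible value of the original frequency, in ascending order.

Frequencies that alias to 0.7 MHz are k·fs ± 0.7 MHz for integer k ≥ 0.
k=0: 0.7 MHz.
k=1: 28.8 MHz, 30.2 MHz.
k=2: 58.3 MHz, 59.7 MHz.
k=3: 87.8 MHz, 89.2 MHz.
Within [25.7 MHz, 73.2 MHz]: 28.8 MHz, 30.2 MHz, 58.3 MHz, 59.7 MHz.

28.8 MHz, 30.2 MHz, 58.3 MHz, 59.7 MHz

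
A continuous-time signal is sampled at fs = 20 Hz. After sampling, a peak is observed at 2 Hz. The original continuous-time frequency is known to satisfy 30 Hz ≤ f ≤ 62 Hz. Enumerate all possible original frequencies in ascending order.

38 Hz, 42 Hz, 58 Hz, 62 Hz

Frequencies that alias to 2 Hz are k·fs ± 2 Hz for integer k ≥ 0.
k=0: 2 Hz.
k=1: 18 Hz, 22 Hz.
k=2: 38 Hz, 42 Hz.
k=3: 58 Hz, 62 Hz.
k=4: 78 Hz, 82 Hz.
Within [30 Hz, 62 Hz]: 38 Hz, 42 Hz, 58 Hz, 62 Hz.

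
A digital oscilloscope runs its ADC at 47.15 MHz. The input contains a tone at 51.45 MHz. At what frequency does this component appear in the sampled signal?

51.45 MHz mod fs = 4.3 MHz.
4.3 MHz ≤ fs/2 = 23.575 MHz, appears at 4.3 MHz.

4.3 MHz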